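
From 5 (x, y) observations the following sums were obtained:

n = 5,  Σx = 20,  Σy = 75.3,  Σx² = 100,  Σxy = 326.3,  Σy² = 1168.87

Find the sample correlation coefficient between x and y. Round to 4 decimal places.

Sxx = Σx² − (Σx)²/n = 100 − 80 = 20
Sxy = Σxy − (Σx)(Σy)/n = 326.3 − 301.2 = 25.1
Syy = Σy² − (Σy)²/n = 1168.87 − 1134.018 = 34.852
r = Sxy/√(Sxx·Syy) = 25.1/√(697.04) = 25.1/26.401515 = 0.950703

0.9507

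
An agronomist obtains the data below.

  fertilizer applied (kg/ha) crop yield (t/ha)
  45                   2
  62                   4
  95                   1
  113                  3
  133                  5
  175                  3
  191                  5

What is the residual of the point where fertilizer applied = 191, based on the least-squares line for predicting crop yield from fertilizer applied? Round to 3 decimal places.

n = 7, Σx = 814, Σy = 23, Σxy = 2917, Σx² = 112458
Sxx = Σx² − (Σx)²/n = 112458 − 94656.571429 = 17801.428571
Sxy = Σxy − (Σx)(Σy)/n = 2917 − 2674.571429 = 242.428571
b = Sxy/Sxx = 242.428571/17801.428571 = 0.013618
a = ȳ − b·x̄ = 3.285714 − 0.013618·116.285714 = 1.702078
ŷ(191) = 1.702078 + 0.013618·191 = 4.303210
residual = y − ŷ = 5 − 4.303210 = 0.696790

0.697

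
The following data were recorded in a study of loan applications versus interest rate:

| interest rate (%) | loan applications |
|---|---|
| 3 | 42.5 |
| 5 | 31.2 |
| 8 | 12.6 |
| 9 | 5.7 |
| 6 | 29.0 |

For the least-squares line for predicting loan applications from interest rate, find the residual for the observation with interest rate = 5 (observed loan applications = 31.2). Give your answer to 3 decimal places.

-0.400

n = 5, Σx = 31, Σy = 121, Σxy = 609.6, Σx² = 215
Sxx = Σx² − (Σx)²/n = 215 − 192.2 = 22.8
Sxy = Σxy − (Σx)(Σy)/n = 609.6 − 750.2 = -140.6
b = Sxy/Sxx = -140.6/22.8 = -6.166667
a = ȳ − b·x̄ = 24.2 − (-6.166667)·6.2 = 62.433333
ŷ(5) = 62.433333 + (-6.166667)·5 = 31.6
residual = y − ŷ = 31.2 − 31.6 = -0.4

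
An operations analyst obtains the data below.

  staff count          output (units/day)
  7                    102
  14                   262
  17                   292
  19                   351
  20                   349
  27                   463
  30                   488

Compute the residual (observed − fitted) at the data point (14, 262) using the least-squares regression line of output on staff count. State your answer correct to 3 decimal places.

n = 7, Σx = 134, Σy = 2307, Σxy = 50136, Σx² = 2924
Sxx = Σx² − (Σx)²/n = 2924 − 2565.142857 = 358.857143
Sxy = Σxy − (Σx)(Σy)/n = 50136 − 44162.571429 = 5973.428571
b = Sxy/Sxx = 5973.428571/358.857143 = 16.645701
a = ȳ − b·x̄ = 329.571429 − 16.645701·19.142857 = 10.925159
ŷ(14) = 10.925159 + 16.645701·14 = 243.964968
residual = y − ŷ = 262 − 243.964968 = 18.035032

18.035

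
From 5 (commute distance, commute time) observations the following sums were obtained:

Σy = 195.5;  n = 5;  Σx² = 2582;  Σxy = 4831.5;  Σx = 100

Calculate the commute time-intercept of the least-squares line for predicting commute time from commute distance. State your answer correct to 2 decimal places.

7.43

Sxx = Σx² − (Σx)²/n = 2582 − 2000 = 582
Sxy = Σxy − (Σx)(Σy)/n = 4831.5 − 3910 = 921.5
b = Sxy/Sxx = 921.5/582 = 1.583333
a = ȳ − b·x̄ = 39.1 − 1.583333·20 = 7.433333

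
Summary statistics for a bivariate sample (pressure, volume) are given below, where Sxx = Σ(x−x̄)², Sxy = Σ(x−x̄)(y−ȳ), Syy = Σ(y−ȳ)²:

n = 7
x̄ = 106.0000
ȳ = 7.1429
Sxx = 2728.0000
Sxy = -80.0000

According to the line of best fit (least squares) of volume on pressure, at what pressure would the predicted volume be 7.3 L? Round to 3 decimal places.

100.643

b = Sxy/Sxx = -80/2728 = -0.029326
a = ȳ − b·x̄ = 7.1429 − (-0.029326)·106 = 10.251404
Set a + b·x = 7.3: x = (7.3 − 10.251404) / (-0.029326) = 100.64289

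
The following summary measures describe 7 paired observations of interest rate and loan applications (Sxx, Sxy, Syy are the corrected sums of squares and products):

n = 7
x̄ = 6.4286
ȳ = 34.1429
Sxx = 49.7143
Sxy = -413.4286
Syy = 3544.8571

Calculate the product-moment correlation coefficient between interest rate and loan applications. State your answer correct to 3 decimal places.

-0.985

r = Sxy/√(Sxx·Syy) = -413.4286/√(176230.089327) = -413.4286/419.797677 = -0.984828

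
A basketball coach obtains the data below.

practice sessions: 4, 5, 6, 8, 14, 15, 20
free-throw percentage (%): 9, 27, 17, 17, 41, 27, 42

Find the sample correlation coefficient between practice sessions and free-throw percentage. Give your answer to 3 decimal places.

0.828

n = 7, Σx = 72, Σy = 180, Σxy = 2228, Σx² = 962, Σy² = 5562
Sxx = Σx² − (Σx)²/n = 962 − 740.571429 = 221.428571
Sxy = Σxy − (Σx)(Σy)/n = 2228 − 1851.428571 = 376.571429
Syy = Σy² − (Σy)²/n = 5562 − 4628.571429 = 933.428571
r = Sxy/√(Sxx·Syy) = 376.571429/√(206687.755102) = 376.571429/454.629250 = 0.828304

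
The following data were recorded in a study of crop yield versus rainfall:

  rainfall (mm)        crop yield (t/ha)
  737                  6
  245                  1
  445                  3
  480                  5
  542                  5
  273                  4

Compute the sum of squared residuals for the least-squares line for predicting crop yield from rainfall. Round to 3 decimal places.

5.506

n = 6, Σx = 2722, Σy = 24, Σxy = 12204, Σx² = 1399912, Σy² = 112
Sxx = Σx² − (Σx)²/n = 1399912 − 1234880.666667 = 165031.333333
Sxy = Σxy − (Σx)(Σy)/n = 12204 − 10888 = 1316
Syy = Σy² − (Σy)²/n = 112 − 96 = 16
b = Sxy/Sxx = 1316/165031.333333 = 0.007974
SSE = Syy − b·Sxy = 16 − 0.007974·1316 = 5.505896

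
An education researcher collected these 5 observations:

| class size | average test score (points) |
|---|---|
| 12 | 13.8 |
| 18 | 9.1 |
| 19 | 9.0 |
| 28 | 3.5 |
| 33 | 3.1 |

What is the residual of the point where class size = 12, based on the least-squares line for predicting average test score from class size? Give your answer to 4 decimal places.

n = 5, Σx = 110, Σy = 38.5, Σxy = 700.7, Σx² = 2702
Sxx = Σx² − (Σx)²/n = 2702 − 2420 = 282
Sxy = Σxy − (Σx)(Σy)/n = 700.7 − 847 = -146.3
b = Sxy/Sxx = -146.3/282 = -0.518794
a = ȳ − b·x̄ = 7.7 − (-0.518794)·22 = 19.113475
ŷ(12) = 19.113475 + (-0.518794)·12 = 12.887943
residual = y − ŷ = 13.8 − 12.887943 = 0.912057

0.9121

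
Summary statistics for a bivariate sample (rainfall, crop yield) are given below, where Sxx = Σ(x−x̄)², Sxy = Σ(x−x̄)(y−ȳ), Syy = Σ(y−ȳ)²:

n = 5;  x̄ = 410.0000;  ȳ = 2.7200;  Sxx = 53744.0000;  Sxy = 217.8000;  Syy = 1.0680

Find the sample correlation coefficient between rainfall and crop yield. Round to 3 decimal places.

0.909

r = Sxy/√(Sxx·Syy) = 217.8/√(57398.592) = 217.8/239.580033 = 0.909091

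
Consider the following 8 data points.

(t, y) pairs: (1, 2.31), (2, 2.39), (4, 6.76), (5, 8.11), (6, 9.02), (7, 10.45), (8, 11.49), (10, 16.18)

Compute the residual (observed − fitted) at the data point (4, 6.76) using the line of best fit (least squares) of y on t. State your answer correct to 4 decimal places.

0.5115

n = 8, Σx = 43, Σy = 66.71, Σxy = 455.67, Σx² = 295
Sxx = Σx² − (Σx)²/n = 295 − 231.125 = 63.875
Sxy = Σxy − (Σx)(Σy)/n = 455.67 − 358.56625 = 97.10375
b = Sxy/Sxx = 97.10375/63.875 = 1.520215
a = ȳ − b·x̄ = 8.33875 − 1.520215·5.375 = 0.167593
ŷ(4) = 0.167593 + 1.520215·4 = 6.248454
residual = y − ŷ = 6.76 − 6.248454 = 0.511546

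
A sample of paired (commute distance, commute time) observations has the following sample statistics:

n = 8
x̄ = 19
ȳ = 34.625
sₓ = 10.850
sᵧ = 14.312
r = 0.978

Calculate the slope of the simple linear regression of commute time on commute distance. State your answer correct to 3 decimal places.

1.290

b = r · sᵧ/sₓ = 0.978 · 14.312/10.85 = 1.290059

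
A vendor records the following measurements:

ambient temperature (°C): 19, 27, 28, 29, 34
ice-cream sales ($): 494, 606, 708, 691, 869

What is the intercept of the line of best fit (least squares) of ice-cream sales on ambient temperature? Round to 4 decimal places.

n = 5, Σx = 137, Σy = 3368, Σxy = 95157, Σx² = 3871
Sxx = Σx² − (Σx)²/n = 3871 − 3753.8 = 117.2
Sxy = Σxy − (Σx)(Σy)/n = 95157 − 92283.2 = 2873.8
b = Sxy/Sxx = 2873.8/117.2 = 24.520478
a = ȳ − b·x̄ = 673.6 − 24.520478·27.4 = 1.738908

1.7389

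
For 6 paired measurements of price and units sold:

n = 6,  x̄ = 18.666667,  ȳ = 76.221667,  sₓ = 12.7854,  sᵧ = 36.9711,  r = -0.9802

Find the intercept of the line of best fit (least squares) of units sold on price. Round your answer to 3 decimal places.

129.131

b = r · sᵧ/sₓ = -0.9802 · 36.9711/12.7854 = -2.834411
a = ȳ − b·x̄ = 76.221667 − (-2.834411)·18.666667 = 129.130664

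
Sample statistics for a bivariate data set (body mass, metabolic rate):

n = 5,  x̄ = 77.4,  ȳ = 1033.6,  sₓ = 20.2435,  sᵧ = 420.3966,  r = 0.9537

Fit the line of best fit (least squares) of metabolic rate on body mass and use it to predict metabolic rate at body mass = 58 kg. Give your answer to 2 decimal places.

649.37

b = r · sᵧ/sₓ = 0.9537 · 420.3966/20.2435 = 19.805480
a = ȳ − b·x̄ = 1033.6 − 19.805480·77.4 = -499.344164
ŷ(58) = a + b·58 = -499.344164 + 19.805480·58 = 649.373685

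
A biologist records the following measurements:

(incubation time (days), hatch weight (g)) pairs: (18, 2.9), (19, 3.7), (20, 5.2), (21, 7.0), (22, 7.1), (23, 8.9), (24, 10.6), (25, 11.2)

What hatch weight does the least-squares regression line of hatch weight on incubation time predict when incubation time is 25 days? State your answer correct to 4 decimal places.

11.4000

n = 8, Σx = 172, Σy = 56.6, Σxy = 1268.8, Σx² = 3740
Sxx = Σx² − (Σx)²/n = 3740 − 3698 = 42
Sxy = Σxy − (Σx)(Σy)/n = 1268.8 − 1216.9 = 51.9
b = Sxy/Sxx = 51.9/42 = 1.235714
a = ȳ − b·x̄ = 7.075 − 1.235714·21.5 = -19.492857
ŷ(25) = a + b·25 = -19.492857 + 1.235714·25 = 11.4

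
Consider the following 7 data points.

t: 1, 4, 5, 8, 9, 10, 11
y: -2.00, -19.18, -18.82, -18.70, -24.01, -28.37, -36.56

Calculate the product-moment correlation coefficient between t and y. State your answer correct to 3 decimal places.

-0.916

n = 7, Σx = 48, Σy = -147.64, Σxy = -1224.37, Σx² = 408, Σy² = 3793.7254
Sxx = Σx² − (Σx)²/n = 408 − 329.142857 = 78.857143
Sxy = Σxy − (Σx)(Σy)/n = -1224.37 − (-1012.388571) = -211.981429
Syy = Σy² − (Σy)²/n = 3793.7254 − 3113.938514 = 679.786886
r = Sxy/√(Sxx·Syy) = -211.981429/√(53606.051559) = -211.981429/231.529807 = -0.915569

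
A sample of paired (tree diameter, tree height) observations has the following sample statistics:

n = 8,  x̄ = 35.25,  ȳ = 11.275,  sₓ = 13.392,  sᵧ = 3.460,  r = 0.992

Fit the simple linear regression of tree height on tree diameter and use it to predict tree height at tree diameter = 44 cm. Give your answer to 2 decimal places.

b = r · sᵧ/sₓ = 0.992 · 3.46/13.392 = 0.256296
a = ȳ − b·x̄ = 11.275 − 0.256296·35.25 = 2.240556
ŷ(44) = a + b·44 = 2.240556 + 0.256296·44 = 13.517593

13.52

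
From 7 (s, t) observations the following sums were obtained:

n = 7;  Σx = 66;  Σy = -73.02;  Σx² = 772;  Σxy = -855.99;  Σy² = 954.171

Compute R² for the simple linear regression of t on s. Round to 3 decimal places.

Sxx = Σx² − (Σx)²/n = 772 − 622.285714 = 149.714286
Sxy = Σxy − (Σx)(Σy)/n = -855.99 − (-688.474286) = -167.515714
Syy = Σy² − (Σy)²/n = 954.171 − 761.702914 = 192.468086
R² = Sxy²/(Sxx·Syy) = (-167.515714)²/(149.714286·192.468086) = 0.973843

0.974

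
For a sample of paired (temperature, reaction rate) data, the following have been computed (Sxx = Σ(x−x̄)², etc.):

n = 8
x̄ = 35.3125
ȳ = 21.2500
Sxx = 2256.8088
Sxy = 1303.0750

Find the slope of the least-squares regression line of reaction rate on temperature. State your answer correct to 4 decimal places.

0.5774

b = Sxy/Sxx = 1303.075/2256.8088 = 0.577397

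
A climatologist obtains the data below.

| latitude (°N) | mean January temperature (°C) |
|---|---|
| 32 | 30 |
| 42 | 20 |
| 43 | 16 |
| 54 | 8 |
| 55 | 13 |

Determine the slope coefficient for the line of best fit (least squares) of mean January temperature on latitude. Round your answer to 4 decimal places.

-0.8197

n = 5, Σx = 226, Σy = 87, Σxy = 3635, Σx² = 10578
Sxx = Σx² − (Σx)²/n = 10578 − 10215.2 = 362.8
Sxy = Σxy − (Σx)(Σy)/n = 3635 − 3932.4 = -297.4
b = Sxy/Sxx = -297.4/362.8 = -0.819735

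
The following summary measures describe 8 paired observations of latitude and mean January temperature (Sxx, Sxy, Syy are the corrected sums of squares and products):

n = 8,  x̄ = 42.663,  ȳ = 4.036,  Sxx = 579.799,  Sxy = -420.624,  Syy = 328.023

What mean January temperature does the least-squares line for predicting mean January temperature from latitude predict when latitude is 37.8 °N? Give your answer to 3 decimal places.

b = Sxy/Sxx = -420.624/579.799 = -0.725465
a = ȳ − b·x̄ = 4.036 − (-0.725465)·42.663 = 34.986522
ŷ(37.8) = a + b·37.8 = 34.986522 + (-0.725465)·37.8 = 7.563937

7.564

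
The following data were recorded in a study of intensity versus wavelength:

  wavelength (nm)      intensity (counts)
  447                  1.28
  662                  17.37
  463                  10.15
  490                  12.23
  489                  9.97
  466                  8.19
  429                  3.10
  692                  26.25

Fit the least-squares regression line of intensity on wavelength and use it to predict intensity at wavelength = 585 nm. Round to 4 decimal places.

n = 8, Σx = 4138, Σy = 88.54, Σxy = 50950.02, Σx² = 2211704
Sxx = Σx² − (Σx)²/n = 2211704 − 2140380.5 = 71323.5
Sxy = Σxy − (Σx)(Σy)/n = 50950.02 − 45797.315 = 5152.705
b = Sxy/Sxx = 5152.705/71323.5 = 0.072244
a = ȳ − b·x̄ = 11.0675 − 0.072244·517.25 = -26.300782
ŷ(585) = a + b·585 = -26.300782 + 0.072244·585 = 15.962041

15.9620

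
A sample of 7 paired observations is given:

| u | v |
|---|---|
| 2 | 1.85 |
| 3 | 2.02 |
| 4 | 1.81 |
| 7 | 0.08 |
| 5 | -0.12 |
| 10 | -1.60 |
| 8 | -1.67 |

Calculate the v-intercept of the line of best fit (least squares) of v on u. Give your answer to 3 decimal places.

n = 7, Σx = 39, Σy = 2.37, Σxy = -12.4, Σx² = 267
Sxx = Σx² − (Σx)²/n = 267 − 217.285714 = 49.714286
Sxy = Σxy − (Σx)(Σy)/n = -12.4 − 13.204286 = -25.604286
b = Sxy/Sxx = -25.604286/49.714286 = -0.515029
a = ȳ − b·x̄ = 0.338571 − (-0.515029)·5.571429 = 3.208017

3.208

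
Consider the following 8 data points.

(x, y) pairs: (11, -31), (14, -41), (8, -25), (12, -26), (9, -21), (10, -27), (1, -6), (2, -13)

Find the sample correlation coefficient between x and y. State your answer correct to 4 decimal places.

-0.9404

n = 8, Σx = 67, Σy = -190, Σxy = -1918, Σx² = 711, Σy² = 5318
Sxx = Σx² − (Σx)²/n = 711 − 561.125 = 149.875
Sxy = Σxy − (Σx)(Σy)/n = -1918 − (-1591.25) = -326.75
Syy = Σy² − (Σy)²/n = 5318 − 4512.5 = 805.5
r = Sxy/√(Sxx·Syy) = -326.75/√(120724.3125) = -326.75/347.454044 = -0.940412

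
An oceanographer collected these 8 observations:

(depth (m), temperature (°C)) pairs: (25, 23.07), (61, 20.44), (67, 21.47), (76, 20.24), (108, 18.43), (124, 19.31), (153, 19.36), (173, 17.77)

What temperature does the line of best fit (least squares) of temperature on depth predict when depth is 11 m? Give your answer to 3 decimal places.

22.634

n = 8, Σx = 787, Σy = 160.09, Σxy = 15221.49, Σx² = 94989
Sxx = Σx² − (Σx)²/n = 94989 − 77421.125 = 17567.875
Sxy = Σxy − (Σx)(Σy)/n = 15221.49 − 15748.85375 = -527.36375
b = Sxy/Sxx = -527.36375/17567.875 = -0.030019
a = ȳ − b·x̄ = 20.01125 − (-0.030019)·98.375 = 22.964334
ŷ(11) = a + b·11 = 22.964334 + (-0.030019)·11 = 22.634129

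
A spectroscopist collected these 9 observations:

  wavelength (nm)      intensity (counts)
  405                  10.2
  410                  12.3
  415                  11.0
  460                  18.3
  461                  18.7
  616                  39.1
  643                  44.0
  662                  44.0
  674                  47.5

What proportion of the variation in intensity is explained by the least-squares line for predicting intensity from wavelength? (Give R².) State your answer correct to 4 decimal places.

0.9971

n = 9, Σx = 4746, Σy = 245.1, Σxy = 144298.3, Σx² = 2613896, Σy² = 8717.97
Sxx = Σx² − (Σx)²/n = 2613896 − 2502724 = 111172
Sxy = Σxy − (Σx)(Σy)/n = 144298.3 − 129249.4 = 15048.9
Syy = Σy² − (Σy)²/n = 8717.97 − 6674.89 = 2043.08
R² = Sxy²/(Sxx·Syy) = (15048.9)²/(111172·2043.08) = 0.997077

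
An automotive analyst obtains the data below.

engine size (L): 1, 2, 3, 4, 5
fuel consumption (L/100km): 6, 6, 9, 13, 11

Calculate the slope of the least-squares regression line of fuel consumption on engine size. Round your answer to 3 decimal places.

1.700

n = 5, Σx = 15, Σy = 45, Σxy = 152, Σx² = 55
Sxx = Σx² − (Σx)²/n = 55 − 45 = 10
Sxy = Σxy − (Σx)(Σy)/n = 152 − 135 = 17
b = Sxy/Sxx = 17/10 = 1.7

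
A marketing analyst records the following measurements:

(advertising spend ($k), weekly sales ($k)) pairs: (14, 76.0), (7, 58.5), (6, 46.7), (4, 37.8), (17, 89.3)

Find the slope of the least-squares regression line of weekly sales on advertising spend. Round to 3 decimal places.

n = 5, Σx = 48, Σy = 308.3, Σxy = 3423, Σx² = 586
Sxx = Σx² − (Σx)²/n = 586 − 460.8 = 125.2
Sxy = Σxy − (Σx)(Σy)/n = 3423 − 2959.68 = 463.32
b = Sxy/Sxx = 463.32/125.2 = 3.700639

3.701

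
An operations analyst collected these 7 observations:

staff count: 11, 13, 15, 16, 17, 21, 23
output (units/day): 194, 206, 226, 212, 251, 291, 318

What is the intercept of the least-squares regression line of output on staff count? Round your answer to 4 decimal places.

n = 7, Σx = 116, Σy = 1698, Σxy = 29286, Σx² = 2030
Sxx = Σx² − (Σx)²/n = 2030 − 1922.285714 = 107.714286
Sxy = Σxy − (Σx)(Σy)/n = 29286 − 28138.285714 = 1147.714286
b = Sxy/Sxx = 1147.714286/107.714286 = 10.655172
a = ȳ − b·x̄ = 242.571429 − 10.655172·16.571429 = 66

66.0000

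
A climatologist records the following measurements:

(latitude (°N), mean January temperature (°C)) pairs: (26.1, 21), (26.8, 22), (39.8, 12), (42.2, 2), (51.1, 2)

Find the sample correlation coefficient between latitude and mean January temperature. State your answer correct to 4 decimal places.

-0.9425

n = 5, Σx = 186, Σy = 59, Σxy = 1801.9, Σx² = 7375.54, Σy² = 1077
Sxx = Σx² − (Σx)²/n = 7375.54 − 6919.2 = 456.34
Sxy = Σxy − (Σx)(Σy)/n = 1801.9 − 2194.8 = -392.9
Syy = Σy² − (Σy)²/n = 1077 − 696.2 = 380.8
r = Sxy/√(Sxx·Syy) = -392.9/√(173774.272) = -392.9/416.862414 = -0.942517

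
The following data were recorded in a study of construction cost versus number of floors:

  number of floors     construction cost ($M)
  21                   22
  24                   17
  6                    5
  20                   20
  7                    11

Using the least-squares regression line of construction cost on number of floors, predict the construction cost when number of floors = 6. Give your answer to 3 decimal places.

n = 5, Σx = 78, Σy = 75, Σxy = 1377, Σx² = 1502
Sxx = Σx² − (Σx)²/n = 1502 − 1216.8 = 285.2
Sxy = Σxy − (Σx)(Σy)/n = 1377 − 1170 = 207
b = Sxy/Sxx = 207/285.2 = 0.725806
a = ȳ − b·x̄ = 15 − 0.725806·15.6 = 3.677419
ŷ(6) = a + b·6 = 3.677419 + 0.725806·6 = 8.032258

8.032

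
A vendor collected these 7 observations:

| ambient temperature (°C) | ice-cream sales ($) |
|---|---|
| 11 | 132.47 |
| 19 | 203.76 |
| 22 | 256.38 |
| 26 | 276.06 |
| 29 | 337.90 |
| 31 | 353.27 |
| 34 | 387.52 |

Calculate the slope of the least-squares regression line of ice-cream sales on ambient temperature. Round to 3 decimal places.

11.301

n = 7, Σx = 172, Σy = 1947.36, Σxy = 52072.68, Σx² = 4600
Sxx = Σx² − (Σx)²/n = 4600 − 4226.285714 = 373.714286
Sxy = Σxy − (Σx)(Σy)/n = 52072.68 − 47849.417143 = 4223.262857
b = Sxy/Sxx = 4223.262857/373.714286 = 11.300780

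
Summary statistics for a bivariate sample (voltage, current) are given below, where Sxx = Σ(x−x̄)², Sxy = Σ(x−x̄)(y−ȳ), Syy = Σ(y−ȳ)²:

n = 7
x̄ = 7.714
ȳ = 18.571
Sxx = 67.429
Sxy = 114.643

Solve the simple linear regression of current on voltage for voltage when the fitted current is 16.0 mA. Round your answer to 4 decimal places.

6.2018

b = Sxy/Sxx = 114.643/67.429 = 1.700203
a = ȳ − b·x̄ = 18.571 − 1.700203·7.714 = 5.455633
Set a + b·x = 16.0: x = (16.0 − 5.455633) / 1.700203 = 6.201828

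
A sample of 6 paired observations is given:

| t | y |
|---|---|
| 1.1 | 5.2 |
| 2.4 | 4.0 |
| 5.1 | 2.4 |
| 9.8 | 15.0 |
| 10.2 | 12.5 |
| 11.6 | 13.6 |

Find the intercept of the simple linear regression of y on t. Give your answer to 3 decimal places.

1.507

n = 6, Σx = 40.2, Σy = 52.7, Σxy = 459.82, Σx² = 367.62
Sxx = Σx² − (Σx)²/n = 367.62 − 269.34 = 98.28
Sxy = Σxy − (Σx)(Σy)/n = 459.82 − 353.09 = 106.73
b = Sxy/Sxx = 106.73/98.28 = 1.085979
a = ȳ − b·x̄ = 8.783333 − 1.085979·6.7 = 1.507275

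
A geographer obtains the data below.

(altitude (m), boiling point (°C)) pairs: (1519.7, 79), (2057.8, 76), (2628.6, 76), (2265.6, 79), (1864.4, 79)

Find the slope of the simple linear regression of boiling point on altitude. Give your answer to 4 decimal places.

-0.0024

n = 5, Σx = 10336.1, Σy = 389, Σxy = 802492.7, Σx² = 22062497.61
Sxx = Σx² − (Σx)²/n = 22062497.61 − 21366992.642 = 695504.968
Sxy = Σxy − (Σx)(Σy)/n = 802492.7 − 804148.58 = -1655.88
b = Sxy/Sxx = -1655.88/695504.968 = -0.002381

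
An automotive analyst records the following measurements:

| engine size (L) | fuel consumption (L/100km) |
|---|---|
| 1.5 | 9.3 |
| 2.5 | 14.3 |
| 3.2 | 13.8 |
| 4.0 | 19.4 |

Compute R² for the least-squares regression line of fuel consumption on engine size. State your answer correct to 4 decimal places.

0.8910

n = 4, Σx = 11.2, Σy = 56.8, Σxy = 171.46, Σx² = 34.74, Σy² = 857.78
Sxx = Σx² − (Σx)²/n = 34.74 − 31.36 = 3.38
Sxy = Σxy − (Σx)(Σy)/n = 171.46 − 159.04 = 12.42
Syy = Σy² − (Σy)²/n = 857.78 − 806.56 = 51.22
R² = Sxy²/(Sxx·Syy) = (12.42)²/(3.38·51.22) = 0.891019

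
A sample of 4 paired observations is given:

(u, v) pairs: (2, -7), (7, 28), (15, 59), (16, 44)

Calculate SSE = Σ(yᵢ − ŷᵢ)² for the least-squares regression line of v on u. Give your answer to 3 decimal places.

301.813

n = 4, Σx = 40, Σy = 124, Σxy = 1771, Σx² = 534, Σy² = 6250
Sxx = Σx² − (Σx)²/n = 534 − 400 = 134
Sxy = Σxy − (Σx)(Σy)/n = 1771 − 1240 = 531
Syy = Σy² − (Σy)²/n = 6250 − 3844 = 2406
b = Sxy/Sxx = 531/134 = 3.962687
SSE = Syy − b·Sxy = 2406 − 3.962687·531 = 301.813433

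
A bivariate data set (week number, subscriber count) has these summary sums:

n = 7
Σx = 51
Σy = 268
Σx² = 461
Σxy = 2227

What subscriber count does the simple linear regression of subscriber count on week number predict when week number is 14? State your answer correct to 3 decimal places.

58.890

Sxx = Σx² − (Σx)²/n = 461 − 371.571429 = 89.428571
Sxy = Σxy − (Σx)(Σy)/n = 2227 − 1952.571429 = 274.428571
b = Sxy/Sxx = 274.428571/89.428571 = 3.068690
a = ȳ − b·x̄ = 38.285714 − 3.068690·7.285714 = 15.928115
ŷ(14) = a + b·14 = 15.928115 + 3.068690·14 = 58.889776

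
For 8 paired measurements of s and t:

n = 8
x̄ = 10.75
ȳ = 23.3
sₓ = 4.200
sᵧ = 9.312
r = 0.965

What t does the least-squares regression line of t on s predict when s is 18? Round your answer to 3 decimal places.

38.812

b = r · sᵧ/sₓ = 0.965 · 9.312/4.2 = 2.139543
a = ȳ − b·x̄ = 23.3 − 2.139543·10.75 = 0.299914
ŷ(18) = a + b·18 = 0.299914 + 2.139543·18 = 38.811686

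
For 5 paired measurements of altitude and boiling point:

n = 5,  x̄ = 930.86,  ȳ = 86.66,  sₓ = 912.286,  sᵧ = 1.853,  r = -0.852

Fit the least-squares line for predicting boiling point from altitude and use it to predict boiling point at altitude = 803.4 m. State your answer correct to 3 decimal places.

b = r · sᵧ/sₓ = -0.852 · 1.853/912.286 = -0.001731
a = ȳ − b·x̄ = 86.66 − (-0.001731)·930.86 = 88.270899
ŷ(803.4) = a + b·803.4 = 88.270899 + (-0.001731)·803.4 = 86.880576

86.881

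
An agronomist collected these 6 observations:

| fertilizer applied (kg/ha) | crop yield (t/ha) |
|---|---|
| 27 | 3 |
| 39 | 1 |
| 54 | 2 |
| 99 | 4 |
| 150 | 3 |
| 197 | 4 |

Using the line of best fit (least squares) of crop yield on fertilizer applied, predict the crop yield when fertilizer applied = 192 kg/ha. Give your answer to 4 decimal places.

n = 6, Σx = 566, Σy = 17, Σxy = 1862, Σx² = 76276
Sxx = Σx² − (Σx)²/n = 76276 − 53392.666667 = 22883.333333
Sxy = Σxy − (Σx)(Σy)/n = 1862 − 1603.666667 = 258.333333
b = Sxy/Sxx = 258.333333/22883.333333 = 0.011289
a = ȳ − b·x̄ = 2.833333 − 0.011289·94.333333 = 1.768390
ŷ(192) = a + b·192 = 1.768390 + 0.011289·192 = 3.935907

3.9359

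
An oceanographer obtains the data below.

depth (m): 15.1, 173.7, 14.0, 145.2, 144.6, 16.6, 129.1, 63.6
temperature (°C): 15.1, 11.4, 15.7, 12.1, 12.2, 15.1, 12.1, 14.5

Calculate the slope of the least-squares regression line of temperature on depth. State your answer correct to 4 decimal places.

-0.0253

n = 8, Σx = 701.9, Σy = 108.2, Σxy = 8684, Σx² = 93575.23
Sxx = Σx² − (Σx)²/n = 93575.23 − 61582.95125 = 31992.27875
Sxy = Σxy − (Σx)(Σy)/n = 8684 − 9493.1975 = -809.1975
b = Sxy/Sxx = -809.1975/31992.27875 = -0.025294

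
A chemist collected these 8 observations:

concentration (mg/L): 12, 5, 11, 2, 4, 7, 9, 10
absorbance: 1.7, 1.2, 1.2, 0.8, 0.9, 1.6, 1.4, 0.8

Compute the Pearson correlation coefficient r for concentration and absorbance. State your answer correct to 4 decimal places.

0.5229

n = 8, Σx = 60, Σy = 9.6, Σxy = 76.6, Σx² = 540, Σy² = 12.38
Sxx = Σx² − (Σx)²/n = 540 − 450 = 90
Sxy = Σxy − (Σx)(Σy)/n = 76.6 − 72 = 4.6
Syy = Σy² − (Σy)²/n = 12.38 − 11.52 = 0.86
r = Sxy/√(Sxx·Syy) = 4.6/√(77.4) = 4.6/8.797727 = 0.522862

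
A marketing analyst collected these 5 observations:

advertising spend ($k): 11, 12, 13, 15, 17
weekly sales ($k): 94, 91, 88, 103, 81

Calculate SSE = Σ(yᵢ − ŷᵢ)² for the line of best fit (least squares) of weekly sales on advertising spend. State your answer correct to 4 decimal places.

238.0000

n = 5, Σx = 68, Σy = 457, Σxy = 6192, Σx² = 948, Σy² = 42031
Sxx = Σx² − (Σx)²/n = 948 − 924.8 = 23.2
Sxy = Σxy − (Σx)(Σy)/n = 6192 − 6215.2 = -23.2
Syy = Σy² − (Σy)²/n = 42031 − 41769.8 = 261.2
b = Sxy/Sxx = -23.2/23.2 = -1
SSE = Syy − b·Sxy = 261.2 − (-1)·(-23.2) = 238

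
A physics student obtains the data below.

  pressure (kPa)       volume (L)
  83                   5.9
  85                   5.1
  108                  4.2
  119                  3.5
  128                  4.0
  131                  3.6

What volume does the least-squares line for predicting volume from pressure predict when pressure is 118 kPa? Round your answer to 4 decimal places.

n = 6, Σx = 654, Σy = 26.3, Σxy = 2776.9, Σx² = 73484
Sxx = Σx² − (Σx)²/n = 73484 − 71286 = 2198
Sxy = Σxy − (Σx)(Σy)/n = 2776.9 − 2866.7 = -89.8
b = Sxy/Sxx = -89.8/2198 = -0.040855
a = ȳ − b·x̄ = 4.383333 − (-0.040855)·109 = 8.836564
ŷ(118) = a + b·118 = 8.836564 + (-0.040855)·118 = 4.015635

4.0156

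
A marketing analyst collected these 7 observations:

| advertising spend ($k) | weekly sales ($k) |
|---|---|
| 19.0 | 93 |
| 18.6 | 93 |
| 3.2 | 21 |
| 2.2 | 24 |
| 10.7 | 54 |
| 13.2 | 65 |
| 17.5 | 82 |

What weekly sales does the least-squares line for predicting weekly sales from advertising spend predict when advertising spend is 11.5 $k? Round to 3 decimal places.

59.334

n = 7, Σx = 84.4, Σy = 432, Σxy = 6487.6, Σx² = 1317.02
Sxx = Σx² − (Σx)²/n = 1317.02 − 1017.622857 = 299.397143
Sxy = Σxy − (Σx)(Σy)/n = 6487.6 − 5208.685714 = 1278.914286
b = Sxy/Sxx = 1278.914286/299.397143 = 4.271632
a = ȳ − b·x̄ = 61.714286 − 4.271632·12.057143 = 10.210614
ŷ(11.5) = a + b·11.5 = 10.210614 + 4.271632·11.5 = 59.334377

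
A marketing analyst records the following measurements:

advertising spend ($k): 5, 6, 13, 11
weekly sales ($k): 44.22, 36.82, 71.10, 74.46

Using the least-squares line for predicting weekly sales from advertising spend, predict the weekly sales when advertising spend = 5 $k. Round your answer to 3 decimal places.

39.670

n = 4, Σx = 35, Σy = 226.6, Σxy = 2185.38, Σx² = 351
Sxx = Σx² − (Σx)²/n = 351 − 306.25 = 44.75
Sxy = Σxy − (Σx)(Σy)/n = 2185.38 − 1982.75 = 202.63
b = Sxy/Sxx = 202.63/44.75 = 4.528045
a = ȳ − b·x̄ = 56.65 − 4.528045·8.75 = 17.029609
ŷ(5) = a + b·5 = 17.029609 + 4.528045·5 = 39.669832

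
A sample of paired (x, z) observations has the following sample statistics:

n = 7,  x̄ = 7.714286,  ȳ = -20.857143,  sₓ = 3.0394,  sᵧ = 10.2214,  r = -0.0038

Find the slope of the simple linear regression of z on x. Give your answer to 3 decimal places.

b = r · sᵧ/sₓ = -0.0038 · 10.2214/3.0394 = -0.012779

-0.013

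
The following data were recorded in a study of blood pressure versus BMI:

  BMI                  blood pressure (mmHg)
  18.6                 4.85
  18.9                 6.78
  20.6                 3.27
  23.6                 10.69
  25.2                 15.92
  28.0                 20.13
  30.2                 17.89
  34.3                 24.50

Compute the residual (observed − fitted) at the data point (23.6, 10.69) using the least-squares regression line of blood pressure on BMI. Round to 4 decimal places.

n = 8, Σx = 199.4, Σy = 104.03, Σxy = 2883.45, Σx² = 5192.06
Sxx = Σx² − (Σx)²/n = 5192.06 − 4970.045 = 222.015
Sxy = Σxy − (Σx)(Σy)/n = 2883.45 − 2592.94775 = 290.50225
b = Sxy/Sxx = 290.50225/222.015 = 1.308480
a = ȳ − b·x̄ = 13.00375 − 1.308480·24.925 = -19.610121
ŷ(23.6) = -19.610121 + 1.308480·23.6 = 11.270014
residual = y − ŷ = 10.69 − 11.270014 = -0.580014

-0.5800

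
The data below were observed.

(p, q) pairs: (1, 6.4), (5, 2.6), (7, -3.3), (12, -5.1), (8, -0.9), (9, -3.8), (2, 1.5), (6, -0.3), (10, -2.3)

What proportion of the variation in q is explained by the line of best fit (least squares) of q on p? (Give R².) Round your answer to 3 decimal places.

0.803

n = 9, Σx = 60, Σy = -5.2, Σxy = -128.1, Σx² = 504, Σy² = 107.5
Sxx = Σx² − (Σx)²/n = 504 − 400 = 104
Sxy = Σxy − (Σx)(Σy)/n = -128.1 − (-34.666667) = -93.433333
Syy = Σy² − (Σy)²/n = 107.5 − 3.004444 = 104.495556
R² = Sxy²/(Sxx·Syy) = (-93.433333)²/(104·104.495556) = 0.803290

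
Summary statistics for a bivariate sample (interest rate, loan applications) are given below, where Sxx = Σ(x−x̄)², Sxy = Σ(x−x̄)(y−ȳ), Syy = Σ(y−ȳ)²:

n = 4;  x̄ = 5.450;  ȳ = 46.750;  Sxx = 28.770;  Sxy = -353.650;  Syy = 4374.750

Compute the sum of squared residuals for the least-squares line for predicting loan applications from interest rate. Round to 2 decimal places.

b = Sxy/Sxx = -353.65/28.77 = -12.292318
SSE = Syy − b·Sxy = 4374.75 − (-12.292318)·(-353.65) = 27.571602

27.57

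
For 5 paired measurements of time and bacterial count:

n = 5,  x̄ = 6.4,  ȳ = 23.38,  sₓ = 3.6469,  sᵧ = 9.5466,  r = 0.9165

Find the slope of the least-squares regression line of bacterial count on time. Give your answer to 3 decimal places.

2.399

b = r · sᵧ/sₓ = 0.9165 · 9.5466/3.6469 = 2.399150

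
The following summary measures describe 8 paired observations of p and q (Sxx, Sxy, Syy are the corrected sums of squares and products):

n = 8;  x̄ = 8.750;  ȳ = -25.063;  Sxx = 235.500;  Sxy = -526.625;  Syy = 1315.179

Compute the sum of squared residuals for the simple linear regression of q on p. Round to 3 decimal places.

137.540

b = Sxy/Sxx = -526.625/235.5 = -2.236200
SSE = Syy − b·Sxy = 1315.179 − (-2.236200)·(-526.625) = 137.540399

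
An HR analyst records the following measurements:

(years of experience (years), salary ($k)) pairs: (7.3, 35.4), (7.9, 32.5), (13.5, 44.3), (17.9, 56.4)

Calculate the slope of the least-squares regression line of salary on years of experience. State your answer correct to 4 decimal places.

2.1014

n = 4, Σx = 46.6, Σy = 168.6, Σxy = 2122.78, Σx² = 618.36
Sxx = Σx² − (Σx)²/n = 618.36 − 542.89 = 75.47
Sxy = Σxy − (Σx)(Σy)/n = 2122.78 − 1964.19 = 158.59
b = Sxy/Sxx = 158.59/75.47 = 2.101365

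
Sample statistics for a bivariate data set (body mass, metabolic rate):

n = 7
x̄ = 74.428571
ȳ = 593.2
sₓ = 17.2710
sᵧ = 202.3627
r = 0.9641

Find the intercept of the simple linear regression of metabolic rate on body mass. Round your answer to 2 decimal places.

-247.57

b = r · sᵧ/sₓ = 0.9641 · 202.3627/17.271 = 11.296270
a = ȳ − b·x̄ = 593.2 − 11.296270·74.428571 = -247.565233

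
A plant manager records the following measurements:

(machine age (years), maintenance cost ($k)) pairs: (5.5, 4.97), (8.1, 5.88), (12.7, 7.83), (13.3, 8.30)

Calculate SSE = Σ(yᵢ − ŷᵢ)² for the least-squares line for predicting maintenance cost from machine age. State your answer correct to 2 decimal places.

n = 4, Σx = 39.6, Σy = 26.98, Σxy = 284.794, Σx² = 434.04, Σy² = 189.4742
Sxx = Σx² − (Σx)²/n = 434.04 − 392.04 = 42
Sxy = Σxy − (Σx)(Σy)/n = 284.794 − 267.102 = 17.692
Syy = Σy² − (Σy)²/n = 189.4742 − 181.9801 = 7.4941
b = Sxy/Sxx = 17.692/42 = 0.421238
SSE = Syy − b·Sxy = 7.4941 − 0.421238·17.692 = 0.041556

0.04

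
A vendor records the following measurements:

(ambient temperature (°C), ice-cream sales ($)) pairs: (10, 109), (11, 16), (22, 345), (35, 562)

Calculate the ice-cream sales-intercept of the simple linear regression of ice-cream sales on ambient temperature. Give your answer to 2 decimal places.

n = 4, Σx = 78, Σy = 1032, Σxy = 28526, Σx² = 1930
Sxx = Σx² − (Σx)²/n = 1930 − 1521 = 409
Sxy = Σxy − (Σx)(Σy)/n = 28526 − 20124 = 8402
b = Sxy/Sxx = 8402/409 = 20.542787
a = ȳ − b·x̄ = 258 − 20.542787·19.5 = -142.584352

-142.58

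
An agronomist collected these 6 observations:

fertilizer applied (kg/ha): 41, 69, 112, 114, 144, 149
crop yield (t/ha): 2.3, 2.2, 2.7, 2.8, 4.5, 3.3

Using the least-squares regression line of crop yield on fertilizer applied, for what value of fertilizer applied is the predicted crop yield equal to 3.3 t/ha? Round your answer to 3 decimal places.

126.005

n = 6, Σx = 629, Σy = 17.8, Σxy = 2007.4, Σx² = 74919
Sxx = Σx² − (Σx)²/n = 74919 − 65940.166667 = 8978.833333
Sxy = Σxy − (Σx)(Σy)/n = 2007.4 − 1866.033333 = 141.366667
b = Sxy/Sxx = 141.366667/8978.833333 = 0.015744
a = ȳ − b·x̄ = 2.966667 − 0.015744·104.833333 = 1.316125
Set a + b·x = 3.3: x = (3.3 − 1.316125) / 0.015744 = 126.004834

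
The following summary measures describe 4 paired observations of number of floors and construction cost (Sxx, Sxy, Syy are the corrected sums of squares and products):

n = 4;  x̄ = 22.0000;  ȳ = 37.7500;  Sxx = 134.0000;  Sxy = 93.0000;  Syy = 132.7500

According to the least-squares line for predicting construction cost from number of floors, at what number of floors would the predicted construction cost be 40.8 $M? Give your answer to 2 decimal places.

26.39

b = Sxy/Sxx = 93/134 = 0.694030
a = ȳ − b·x̄ = 37.75 − 0.694030·22 = 22.481343
Set a + b·x = 40.8: x = (40.8 − 22.481343) / 0.694030 = 26.394624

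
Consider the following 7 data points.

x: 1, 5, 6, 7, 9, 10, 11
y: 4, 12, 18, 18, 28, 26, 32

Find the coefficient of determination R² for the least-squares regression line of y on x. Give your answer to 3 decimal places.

0.960

n = 7, Σx = 49, Σy = 138, Σxy = 1162, Σx² = 413, Σy² = 3292
Sxx = Σx² − (Σx)²/n = 413 − 343 = 70
Sxy = Σxy − (Σx)(Σy)/n = 1162 − 966 = 196
Syy = Σy² − (Σy)²/n = 3292 − 2720.571429 = 571.428571
R² = Sxy²/(Sxx·Syy) = (196)²/(70·571.428571) = 0.9604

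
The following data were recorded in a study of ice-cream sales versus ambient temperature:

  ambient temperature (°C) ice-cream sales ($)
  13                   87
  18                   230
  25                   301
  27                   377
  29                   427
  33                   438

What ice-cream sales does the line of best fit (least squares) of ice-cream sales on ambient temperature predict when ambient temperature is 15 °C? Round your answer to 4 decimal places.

n = 6, Σx = 145, Σy = 1860, Σxy = 49812, Σx² = 3777
Sxx = Σx² − (Σx)²/n = 3777 − 3504.166667 = 272.833333
Sxy = Σxy − (Σx)(Σy)/n = 49812 − 44950 = 4862
b = Sxy/Sxx = 4862/272.833333 = 17.820403
a = ȳ − b·x̄ = 310 − 17.820403·24.166667 = -120.659743
ŷ(15) = a + b·15 = -120.659743 + 17.820403·15 = 146.646304

146.6463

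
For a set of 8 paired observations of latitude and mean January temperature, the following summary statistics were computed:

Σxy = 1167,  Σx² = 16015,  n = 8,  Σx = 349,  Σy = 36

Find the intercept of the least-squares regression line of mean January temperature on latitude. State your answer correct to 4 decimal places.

26.7854

Sxx = Σx² − (Σx)²/n = 16015 − 15225.125 = 789.875
Sxy = Σxy − (Σx)(Σy)/n = 1167 − 1570.5 = -403.5
b = Sxy/Sxx = -403.5/789.875 = -0.510840
a = ȳ − b·x̄ = 4.5 − (-0.510840)·43.625 = 26.785409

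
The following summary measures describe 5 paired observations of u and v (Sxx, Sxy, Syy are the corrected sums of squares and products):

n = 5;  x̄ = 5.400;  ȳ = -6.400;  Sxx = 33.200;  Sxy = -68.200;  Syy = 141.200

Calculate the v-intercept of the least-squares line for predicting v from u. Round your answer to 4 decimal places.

b = Sxy/Sxx = -68.2/33.2 = -2.054217
a = ȳ − b·x̄ = -6.4 − (-2.054217)·5.4 = 4.692771

4.6928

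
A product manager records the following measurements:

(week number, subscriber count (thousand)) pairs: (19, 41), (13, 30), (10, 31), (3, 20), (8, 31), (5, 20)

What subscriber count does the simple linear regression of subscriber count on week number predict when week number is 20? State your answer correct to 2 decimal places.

42.09

n = 6, Σx = 58, Σy = 173, Σxy = 1887, Σx² = 728
Sxx = Σx² − (Σx)²/n = 728 − 560.666667 = 167.333333
Sxy = Σxy − (Σx)(Σy)/n = 1887 − 1672.333333 = 214.666667
b = Sxy/Sxx = 214.666667/167.333333 = 1.282869
a = ȳ − b·x̄ = 28.833333 − 1.282869·9.666667 = 16.432271
ŷ(20) = a + b·20 = 16.432271 + 1.282869·20 = 42.089641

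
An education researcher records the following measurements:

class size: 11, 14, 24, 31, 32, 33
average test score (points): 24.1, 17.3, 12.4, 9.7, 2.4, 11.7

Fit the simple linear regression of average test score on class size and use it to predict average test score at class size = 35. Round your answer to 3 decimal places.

5.751

n = 6, Σx = 145, Σy = 77.6, Σxy = 1568.5, Σx² = 3967
Sxx = Σx² − (Σx)²/n = 3967 − 3504.166667 = 462.833333
Sxy = Σxy − (Σx)(Σy)/n = 1568.5 − 1875.333333 = -306.833333
b = Sxy/Sxx = -306.833333/462.833333 = -0.662946
a = ȳ − b·x̄ = 12.933333 − (-0.662946)·24.166667 = 28.954519
ŷ(35) = a + b·35 = 28.954519 + (-0.662946)·35 = 5.751422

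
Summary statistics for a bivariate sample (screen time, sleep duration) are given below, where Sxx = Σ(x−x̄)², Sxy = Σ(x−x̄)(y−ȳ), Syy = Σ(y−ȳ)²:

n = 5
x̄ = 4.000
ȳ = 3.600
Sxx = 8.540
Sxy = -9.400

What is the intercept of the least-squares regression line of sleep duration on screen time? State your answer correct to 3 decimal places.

8.003

b = Sxy/Sxx = -9.4/8.54 = -1.100703
a = ȳ − b·x̄ = 3.6 − (-1.100703)·4 = 8.002810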